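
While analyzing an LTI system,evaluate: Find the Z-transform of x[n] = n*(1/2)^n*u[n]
Using the property Z{n * a^n * u[n]} = az/(z-a)^2
With a = 1/2: X(z) = (1/2)z/(z - 1/2)^2, |z| > 1/2

Answer: (1/2)z/(z - 1/2)^2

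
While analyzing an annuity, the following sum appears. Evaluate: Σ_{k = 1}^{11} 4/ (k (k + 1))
Partial fractions: 4/(k(k + 1)) = 4/k - 4/(k + 1)
Telescoping sum: 4(1 - 1/12) = 4·11/12

Answer: 11/3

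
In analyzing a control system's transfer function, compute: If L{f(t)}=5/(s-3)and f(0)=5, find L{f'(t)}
L{f'(t)} = s·F(s) - f(0) = 5s/(s-3)-5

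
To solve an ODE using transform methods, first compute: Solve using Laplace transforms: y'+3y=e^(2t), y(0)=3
Take L: sY - 3 + 3Y = 1/(s-2)
Y(s + 3) = 1/(s-2) + 3
Y = 1/((s-2)(s + 3)) + 3/(s + 3)
Partial fractions: 1/((s-2)(s + 3)) = (1/5)/(s-2) - (1/5)/(s + 3)
So Y = (1/5)/(s-2) + (14/5)/(s + 3)
Inverse Laplace transform (L^(-1){1/(s-2)} = e^(2t), L^(-1){1/(s + 3)} = e^(-3t)):

Answer: y(t) = (1/5)·e^(2t) + (14/5)·e^(-3t)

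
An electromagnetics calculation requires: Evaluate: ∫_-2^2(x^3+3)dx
Step 1: Find antiderivative F(x) = (1/4)x^4 + 3x
Step 2: F(2) - F(-2) = 10 - (-2) = 12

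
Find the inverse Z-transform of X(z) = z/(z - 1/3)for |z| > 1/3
Standard pair: z/(z-a) <-> a^n * u[n] for causal signals
With a=1/3: x[n]=(1/3)^n * u[n]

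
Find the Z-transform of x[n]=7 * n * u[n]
Z{n * u[n]}=z/(z-1)^2
By linearity: Z{7 * n * u[n]}=7z/(z-1)^2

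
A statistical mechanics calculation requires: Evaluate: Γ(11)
Γ(n) = (n-1)! for positive integers
Γ(11) = 10! = 3628800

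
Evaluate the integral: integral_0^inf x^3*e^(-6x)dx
This is a Gamma integral. Substitute u=6x (du=6 dx):
integral_0^inf x^3*e^(-6x) dx=(1/6^4) integral_0^inf u^3*e^(-u) du
=Gamma(4)/6^4=3!/6^4=6/1296

Answer: 1/216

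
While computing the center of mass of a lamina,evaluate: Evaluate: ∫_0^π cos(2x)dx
Antiderivative: sin(2x)/2
Evaluate at bounds: [sin(2·π)/2] - [sin(2·0)/2]
=((0) - (0))/2=0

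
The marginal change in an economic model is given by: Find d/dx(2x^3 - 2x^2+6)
Power rule: d/dx(ax^n) = n·a·x^(n-1)
Term by term: 6·x^2 - 4·x

Answer: 6x^2 - 4x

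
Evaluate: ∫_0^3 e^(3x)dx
Antiderivative: (1/3)e^(3x)
Evaluate: (1/3)(e^9-1)

Answer: (e^9-1)/3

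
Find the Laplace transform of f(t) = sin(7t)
L{sin(wt)} = w/(s² + w²)
L{sin(7t)} = 7/(s² + 49)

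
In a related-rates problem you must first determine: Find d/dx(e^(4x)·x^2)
Product rule: (fg)' = f'g + fg'
f = e^(4x), f' = 4·e^(4x)
g = x^2, g' = 2x

Answer: 4·e^(4x)·x^2 + 2·e^(4x)·x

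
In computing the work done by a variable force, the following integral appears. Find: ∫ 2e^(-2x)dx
Since d/dx[e^(-2x)]=-2e^(-2x), we get -1 e^(-2x) + C

Answer: -e^(-2x) + C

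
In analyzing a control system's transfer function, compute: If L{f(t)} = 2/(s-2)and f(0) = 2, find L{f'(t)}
L{f'(t)}=s·F(s) - f(0)=2s/(s-2)-2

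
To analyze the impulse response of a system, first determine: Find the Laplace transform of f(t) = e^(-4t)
L{e^(at)}=1/(s-a)
L{e^(-4t)}=1/(s + 4)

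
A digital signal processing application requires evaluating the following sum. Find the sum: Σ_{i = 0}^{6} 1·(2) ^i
Geometric series: S=a(1 - r^n)/(1 - r)
a=1, r=2, n=7
S=1(1-128)/-1=127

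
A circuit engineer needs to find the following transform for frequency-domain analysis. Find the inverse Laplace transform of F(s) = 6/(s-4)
L^(-1){6/(s-a)}=c·e^(at)
Here a=4, c=6

Answer: 6e^(4t)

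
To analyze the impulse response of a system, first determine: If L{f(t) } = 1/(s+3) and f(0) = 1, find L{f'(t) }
L{f'(t)} = s·F(s) - f(0) = s/(s + 3) - 1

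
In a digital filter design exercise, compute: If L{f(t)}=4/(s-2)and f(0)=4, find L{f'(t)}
L{f'(t)} = s·F(s) - f(0) = 4s/(s-2)-4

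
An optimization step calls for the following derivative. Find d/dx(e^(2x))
Chain rule: d/dx[e^u]=e^u · u' where u=2x
u'=2

Answer: 2·e^(2x)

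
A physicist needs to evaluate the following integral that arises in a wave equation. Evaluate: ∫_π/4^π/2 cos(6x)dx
Antiderivative: sin(6x)/6
Evaluate at bounds: [sin(6·π/2)/6] - [sin(6·π/4)/6]
=((0) - (-1))/6=1/6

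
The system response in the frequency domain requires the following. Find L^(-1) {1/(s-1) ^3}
L^(-1){1/(s-a)^n}=t^(n-1)·e^(at)/(n-1)!
Here a=1, n=3: t^2·e^(t)/2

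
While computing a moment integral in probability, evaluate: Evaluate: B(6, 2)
B(x,y) = Γ(x)Γ(y)/Γ(x + y) = (x-1)!(y-1)!/(x + y-1)!
B(6,2) = 5!·1!/7! = 1/42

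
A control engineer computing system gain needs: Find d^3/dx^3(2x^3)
Apply power rule 3 times:
d^1: 6x^2
d^2: 12x
d^3: 12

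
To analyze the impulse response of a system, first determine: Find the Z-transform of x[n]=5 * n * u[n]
Z{n * u[n]} = z/(z-1)^2
By linearity: Z{5 * n * u[n]} = 5z/(z-1)^2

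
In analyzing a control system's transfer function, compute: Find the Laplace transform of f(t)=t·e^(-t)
L{t·e^(at)} = 1/(s-a)²
L{t·e^(-t)} = 1/(s + 1)²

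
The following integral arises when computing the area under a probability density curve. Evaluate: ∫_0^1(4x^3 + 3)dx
Step 1: Find antiderivative F(x) = x^4+3x
Step 2: F(1) - F(0) = 4 - (0) = 4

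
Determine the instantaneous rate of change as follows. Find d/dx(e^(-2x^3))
Chain rule: d/dx[e^u] = e^u · u' where u = -2x^3
u' = -6x^2

Answer: -6x^2·e^(-2x^3)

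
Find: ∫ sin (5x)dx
Using substitution u=5x: ∫ sin(u) du/5=-cos(u)/5 + C

Answer: (-1/5)cos(5x) + C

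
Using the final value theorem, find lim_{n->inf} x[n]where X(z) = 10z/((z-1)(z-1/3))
Final value theorem: lim x[n] = lim_{z->1} (z-1)*X(z)
(z-1)*X(z) = 10z/(z-1/3)
As z->1: 10/(1-1/3) = 10/(2/3) = 15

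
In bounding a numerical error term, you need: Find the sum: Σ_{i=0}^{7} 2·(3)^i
Geometric series: S = a(1 - r^n)/(1 - r)
a = 2, r = 3, n = 8
S = 2(1-6561)/-2 = 6560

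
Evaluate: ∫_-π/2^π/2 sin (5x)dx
Antiderivative: -cos(5x)/5
Evaluate at bounds: [-cos(5·π/2)/5] - [-cos(5·-π/2)/5]
=(-(0)+(0))/5=0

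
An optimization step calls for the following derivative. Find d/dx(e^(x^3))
Chain rule: d/dx[e^u] = e^u · u' where u = x^3
u' = 3x^2

Answer: 3x^2·e^(x^3)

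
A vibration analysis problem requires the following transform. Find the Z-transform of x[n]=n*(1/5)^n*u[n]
Using the property Z{n*a^n*u[n]}=az/(z-a)^2
With a=1/5: X(z)=(1/5)z/(z - 1/5)^2, |z| > 1/5

Answer: (1/5)z/(z - 1/5)^2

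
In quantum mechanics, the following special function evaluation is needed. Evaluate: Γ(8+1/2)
Γ(n + 1/2)=(2n)!√π/(4^n·n!)
=20922789888000√π/(65536·40320)=(2027025/256)·√π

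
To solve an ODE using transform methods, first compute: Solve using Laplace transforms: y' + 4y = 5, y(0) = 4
Take L of both sides: sY(s) - 4 + 4Y(s) = 5/s
Y(s)(s + 4) = 5/s + 4
Y(s) = 5/(s(s + 4)) + 4/(s + 4)
Partial fractions: 5/(s(s + 4)) = (5/4)/s - (5/4)/(s + 4)
So Y(s) = (5/4)/s + (11/4)/(s + 4)
Inverse transform (L^(-1){1/s} = 1, L^(-1){1/(s + 4)} = e^(-4t)):

Answer: y(t) = 5/4 + (11/4)·e^(-4t)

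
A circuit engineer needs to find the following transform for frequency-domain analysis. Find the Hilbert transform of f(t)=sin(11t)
The Hilbert transform shifts each frequency component by -pi/2.
H{sin(wt)} = -cos(wt)
With w = 11: H{sin(11t)} = -cos(11t)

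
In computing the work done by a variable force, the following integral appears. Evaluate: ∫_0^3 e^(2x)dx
Antiderivative: (1/2)e^(2x)
Evaluate: (1/2)(e^6-1)

Answer: (e^6-1)/2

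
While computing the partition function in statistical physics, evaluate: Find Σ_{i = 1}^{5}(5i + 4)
=5·Σ i + 4·5=5·15 + 20=95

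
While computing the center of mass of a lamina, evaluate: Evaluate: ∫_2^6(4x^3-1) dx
Step 1: Find antiderivative F(x) = x^4 - x
Step 2: F(6) - F(2) = 1290 - (14) = 1276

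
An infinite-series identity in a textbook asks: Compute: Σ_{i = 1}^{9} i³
Using formula: Σ i^3=[n(n + 1)/2]²=[9·10/2]²=2025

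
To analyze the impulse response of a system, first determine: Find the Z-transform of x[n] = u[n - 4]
Using the time-shift property: Z{u[n-4]} = z^(-4)*z/(z-1)
= z^(-3)/(z-1)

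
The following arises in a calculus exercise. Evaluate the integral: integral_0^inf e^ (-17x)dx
integral_0^inf e^(-17x) dx=[-1/17 * e^(-17x)]_0^inf
=0 - (-1/17)=1/17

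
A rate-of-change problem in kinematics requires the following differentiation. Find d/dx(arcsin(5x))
d/dx[arcsin(u)] = u'/√(1-u²), u = 5x, u' = 5

Answer: 5/√(1-25x²)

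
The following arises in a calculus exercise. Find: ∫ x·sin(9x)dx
By parts: u=x, dv=sin(9x) dx
du=dx, v=-cos(9x)/9
=-x·cos(9x)/9 + sin(9x)/9² + C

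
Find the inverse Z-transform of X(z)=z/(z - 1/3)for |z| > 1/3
Standard pair: z/(z-a) <-> a^n * u[n] for causal signals
With a=1/3: x[n]=(1/3)^n * u[n]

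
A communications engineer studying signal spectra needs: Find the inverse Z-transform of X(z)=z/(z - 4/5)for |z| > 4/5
Standard pair: z/(z-a) <-> a^n*u[n] for causal signals
With a = 4/5: x[n] = (4/5)^n*u[n]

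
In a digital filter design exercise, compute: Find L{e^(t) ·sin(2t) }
First shifting: L{e^(at)f(t)} = F(s-a)
L{sin(2t)} = 2/(s² + 4)
Shift: 2/((s-1)² + 4)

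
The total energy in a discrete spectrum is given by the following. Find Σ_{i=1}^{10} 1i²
= 1·n(n+1)(2n+1)/6 = 1·10·11·21/6 = 385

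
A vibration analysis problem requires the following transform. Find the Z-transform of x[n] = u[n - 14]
Using the time-shift property: Z{u[n-14]} = z^(-14)*z/(z-1)
= z^(-13)/(z-1)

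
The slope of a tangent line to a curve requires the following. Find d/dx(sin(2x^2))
Chain rule: d/dx[sin(u)]=cos(u)·u' where u=2x^2
u'=4x

Answer: 4x·cos(2x^2)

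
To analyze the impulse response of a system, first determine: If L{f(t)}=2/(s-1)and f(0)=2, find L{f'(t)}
L{f'(t)}=s·F(s) - f(0)=2s/(s-1)-2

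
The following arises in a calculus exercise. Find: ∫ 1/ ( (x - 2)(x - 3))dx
Partial fractions: 1/((x-2)(x-3))=A/(x-2) + B/(x-3)
A=-1, B=1
∫ [-1· 1/(x-2) + 1· 1/(x-3)] dx
=(1)[ln|x-3| - ln|x-2|] + C

Answer: ln|(x-3)/(x-2)| + C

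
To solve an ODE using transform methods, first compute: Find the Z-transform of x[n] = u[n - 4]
Using the time-shift property: Z{u[n-4]} = z^(-4)*z/(z-1)
= z^(-3)/(z-1)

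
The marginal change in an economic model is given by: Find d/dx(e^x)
Chain rule: d/dx[e^u] = e^u · u' where u = x
u' = 1

Answer: 1·e^x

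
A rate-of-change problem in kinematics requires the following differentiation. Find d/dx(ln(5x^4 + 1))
Chain rule: d/dx[ln(u)]=u'/u where u=5x^4 + 1
u'=20x^3

Answer: (20x^3)/(5x^4 + 1)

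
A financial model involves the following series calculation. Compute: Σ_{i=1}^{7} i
Using formula: Σ i^1=n(n + 1)/2=7·8/2=28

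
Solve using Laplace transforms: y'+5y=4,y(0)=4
Take L of both sides: sY(s) - 4 + 5Y(s)=4/s
Y(s)(s + 5)=4/s + 4
Y(s)=4/(s(s + 5)) + 4/(s + 5)
Partial fractions: 4/(s(s + 5))=(4/5)/s - (4/5)/(s + 5)
So Y(s)=(4/5)/s + (16/5)/(s + 5)
Inverse transform (L^(-1){1/s}=1, L^(-1){1/(s + 5)}=e^(-5t)):

Answer: y(t)=4/5 + (16/5)·e^(-5t)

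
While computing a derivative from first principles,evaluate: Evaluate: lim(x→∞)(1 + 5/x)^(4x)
Rewrite as [(1+5/x)^x]^4.
lim(1+5/x)^x=e^5, so limit=(e^5)^4=e^20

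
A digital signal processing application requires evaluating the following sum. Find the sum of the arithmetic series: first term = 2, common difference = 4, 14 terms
Last term: a_n = 2 + (14 - 1)·4 = 54
Sum = n(a_1 + a_n)/2 = 14(2 + 54)/2 = 392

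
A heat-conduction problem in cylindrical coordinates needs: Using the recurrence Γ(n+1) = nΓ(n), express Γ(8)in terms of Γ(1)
Γ(8) = 7Γ(7) = 7·6Γ(6) = ... = 7!·Γ(1) = 5040·Γ(1)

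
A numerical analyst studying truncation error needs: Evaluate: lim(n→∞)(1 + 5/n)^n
This is the definition of e^5: lim(1 + 5/n)^n = e^5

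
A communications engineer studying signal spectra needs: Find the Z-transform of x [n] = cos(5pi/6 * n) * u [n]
Z{cos(w0 * n) * u[n]} = z(z - cos(w0))/(z^2 - 2z * cos(w0) + 1)
With w0 = 5pi/6: X(z) = z(z - cos(5pi/6))/(z^2 - 2z * cos(5pi/6) + 1)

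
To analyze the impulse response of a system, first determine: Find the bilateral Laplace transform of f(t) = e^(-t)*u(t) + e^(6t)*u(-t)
For e^(-t) * u(t): L = 1/(s + 1), Re(s) > -1
For e^(6t) * u(-t): L = -1/(s-6), Re(s) < 6
Combined: F(s) = 1/(s + 1) - 1/(s-6), -1 < Re(s) < 6

Answer: 1/(s + 1) - 1/(s-6), ROC: -1 < Re(s) < 6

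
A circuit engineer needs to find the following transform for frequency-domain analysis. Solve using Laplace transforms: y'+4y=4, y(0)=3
Take L of both sides: sY(s) - 3 + 4Y(s) = 4/s
Y(s)(s + 4) = 4/s + 3
Y(s) = 4/(s(s + 4)) + 3/(s + 4)
Partial fractions: 4/(s(s + 4)) = 1/s - 1/(s + 4)
So Y(s) = 1/s + 2/(s + 4)
Inverse transform (L^(-1){1/s} = 1, L^(-1){1/(s + 4)} = e^(-4t)):

Answer: y(t) = 1 + 2·e^(-4t)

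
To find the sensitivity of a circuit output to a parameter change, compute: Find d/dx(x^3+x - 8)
Power rule: d/dx(ax^n) = n·a·x^(n-1)
Term by term: 3·x^2 + 1

Answer: 3x^2 + 1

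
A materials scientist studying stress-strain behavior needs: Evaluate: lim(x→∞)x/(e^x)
Apply L'Hôpital 1 times (∞/∞ each time):
Eventually get 1!/(e^x) → 0

Answer: 0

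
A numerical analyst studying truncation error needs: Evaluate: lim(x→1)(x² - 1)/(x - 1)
Factor: (x² - 1)=(x-1)(x + 1)
Cancel (x-1): lim(x→1) (x + 1)=2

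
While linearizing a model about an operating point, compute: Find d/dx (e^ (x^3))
Chain rule: d/dx[e^u]=e^u · u' where u=x^3
u'=3x^2

Answer: 3x^2·e^(x^3)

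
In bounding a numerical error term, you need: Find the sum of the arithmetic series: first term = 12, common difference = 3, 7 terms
Last term: a_n = 12 + (7 - 1)·3 = 30
Sum = n(a_1 + a_n)/2 = 7(12 + 30)/2 = 147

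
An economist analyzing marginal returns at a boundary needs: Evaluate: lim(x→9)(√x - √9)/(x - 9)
Multiply by conjugate (√x + √9)/(√x + √9):
= (x - 9)/((x - 9)(√x + √9)) = 1/(√x + √9)
As x → 9: 1/(2√9)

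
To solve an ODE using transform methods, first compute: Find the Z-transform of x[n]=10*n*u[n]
Z{n * u[n]}=z/(z-1)^2
By linearity: Z{10 * n * u[n]}=10z/(z-1)^2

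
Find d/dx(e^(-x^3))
Chain rule: d/dx[e^u]=e^u · u' where u=-x^3
u'=-3x^2

Answer: -3x^2·e^(-x^3)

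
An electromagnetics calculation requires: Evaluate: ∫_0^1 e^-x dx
Antiderivative: -e^-x
Evaluate: -(e^-1 - 1)

Answer: (e^-1 - 1)/(-1)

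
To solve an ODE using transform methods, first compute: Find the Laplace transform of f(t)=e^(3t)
L{e^(at)} = 1/(s-a)
L{e^(3t)} = 1/(s-3)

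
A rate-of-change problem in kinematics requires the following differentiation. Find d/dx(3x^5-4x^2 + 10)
Power rule: d/dx(ax^n) = n·a·x^(n-1)
Term by term: 15·x^4-8·x

Answer: 15x^4-8x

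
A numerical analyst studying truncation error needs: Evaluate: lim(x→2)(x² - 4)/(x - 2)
Factor: (x² - 4) = (x-2)(x+2)
Cancel (x-2): lim(x→2) (x+2) = 4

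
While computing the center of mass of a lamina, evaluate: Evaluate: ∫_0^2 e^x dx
Antiderivative: e^x
Evaluate: (e^2-1)

Answer: e^2-1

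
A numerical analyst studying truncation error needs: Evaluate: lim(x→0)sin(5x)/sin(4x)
sin(u) ≈ u for small u:
sin(5x)/sin(4x) ≈ 5x/(4x)=5/4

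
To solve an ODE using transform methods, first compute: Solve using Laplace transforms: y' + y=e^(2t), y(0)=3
Take L: sY - 3 + Y=1/(s-2)
Y(s + 1)=1/(s-2) + 3
Y=1/((s-2)(s + 1)) + 3/(s + 1)
Partial fractions: 1/((s-2)(s + 1))=(1/3)/(s-2) - (1/3)/(s + 1)
So Y=(1/3)/(s-2) + (8/3)/(s + 1)
Inverse Laplace transform (L^(-1){1/(s-2)}=e^(2t), L^(-1){1/(s + 1)}=e^(-t)):

Answer: y(t)=(1/3)·e^(2t) + (8/3)·e^(-t)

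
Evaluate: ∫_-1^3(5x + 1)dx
Step 1: Find antiderivative F(x) = (5/2)x^2+x
Step 2: F(3) - F(-1) = 51/2 - (3/2) = 24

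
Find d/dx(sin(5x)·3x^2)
Product rule: (fg)' = f'g+fg'
f = sin(5x), f' = 5·cos(5x)
g = 3x^2, g' = 6x

Answer: 15·cos(5x)·x^2+6·sin(5x)·x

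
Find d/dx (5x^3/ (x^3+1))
Quotient rule: (f/g)' = (f'g - fg')/g²
f = 5x^3, f' = 15x^2
g = x^3 + 1, g' = 3x^2

Answer: (15x^2·(x^3 + 1) - 15x^5)/(x^3 + 1)²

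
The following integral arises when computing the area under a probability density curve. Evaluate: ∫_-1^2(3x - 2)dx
Step 1: Find antiderivative F(x) = (3/2)x^2-2x
Step 2: F(2) - F(-1) = 2 - (7/2) = -3/2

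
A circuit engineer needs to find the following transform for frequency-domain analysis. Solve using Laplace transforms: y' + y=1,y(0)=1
Take L of both sides: sY(s) - 1 + Y(s)=1/s
Y(s)(s + 1)=1/s + 1
Y(s)=1/(s(s + 1)) + 1/(s + 1)
Partial fractions: 1/(s(s + 1))=1/s - 1/(s + 1)
So Y(s)=1/s
Inverse transform (L^(-1){1/s}=1, L^(-1){1/(s + 1)}=e^(-t)):

Answer: y(t)=1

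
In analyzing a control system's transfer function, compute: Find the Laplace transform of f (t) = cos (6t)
L{cos(wt)} = s/(s² + w²)
L{cos(6t)} = s/(s² + 36)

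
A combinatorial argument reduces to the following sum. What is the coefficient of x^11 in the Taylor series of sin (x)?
sin(x)=Σ (-1)^k x^(2k+1)/(2k+1)!
For x^11: (-1)^5/11!=-1/39916800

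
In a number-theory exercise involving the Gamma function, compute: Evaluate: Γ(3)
Γ(n)=(n-1)! for positive integers
Γ(3)=2!=2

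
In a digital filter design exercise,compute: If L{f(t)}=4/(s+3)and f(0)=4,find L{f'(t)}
L{f'(t)} = s·F(s) - f(0) = 4s/(s + 3) - 4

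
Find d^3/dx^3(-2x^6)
Apply power rule 3 times:
d^1: -12x^5
d^2: -60x^4
d^3: -240x^3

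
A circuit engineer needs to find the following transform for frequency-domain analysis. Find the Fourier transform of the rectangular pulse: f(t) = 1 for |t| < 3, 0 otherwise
F(omega)=integral from -3 to 3 of e^(-j * omega * t) dt
=2 * sin(3 * omega)/omega=6 * sinc(3 * omega/pi)

Answer: 2 * sin(3 * omega)/omega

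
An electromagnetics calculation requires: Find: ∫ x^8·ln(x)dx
By parts: u=ln(x), dv=x^8 dx
du=1/x dx, v=x^9/9
=x^9·ln(x)/9 - ∫ x^8/9 dx
=x^9·ln(x)/9 - x^9/81+C

Answer: x^9(ln(x)/9-1/81)+C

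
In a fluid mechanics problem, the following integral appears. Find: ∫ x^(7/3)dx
Power rule: ∫ x^(7/3) dx=x^(10/3)/(10/3) + C

Answer: (3/10)·x^(10/3) + C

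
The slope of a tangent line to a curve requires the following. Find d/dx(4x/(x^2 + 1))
Quotient rule: (f/g)'=(f'g - fg')/g²
f=4x, f'=4
g=x^2 + 1, g'=2x

Answer: (4·(x^2 + 1) - 8x^2)/(x^2 + 1)²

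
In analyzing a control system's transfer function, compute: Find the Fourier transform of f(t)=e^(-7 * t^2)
The Fourier transform of a Gaussian e^(-a * t^2) is sqrt(pi/a) * e^(-omega^2/(4a)).
With a=7: F(omega)=sqrt(pi/7) * e^(-omega^2/28)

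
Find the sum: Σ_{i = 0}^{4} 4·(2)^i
Geometric series: S = a(1 - r^n)/(1 - r)
a = 4, r = 2, n = 5
S = 4(1 - 32)/-1 = 124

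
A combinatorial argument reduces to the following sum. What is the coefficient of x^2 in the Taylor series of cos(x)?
cos(x) = Σ (-1)^k x^(2k)/(2k)!
For x^2: (-1)^1/2! = -1/2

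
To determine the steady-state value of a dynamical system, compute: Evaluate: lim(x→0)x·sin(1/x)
Squeeze theorem: -|x| ≤ x·sin(1/x) ≤ |x|
Since x → 0 as x → 0, by squeeze theorem the limit is 0

Answer: 0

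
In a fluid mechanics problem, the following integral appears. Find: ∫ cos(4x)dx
Using substitution u=4x: ∫ cos(u) du/4=sin(u)/4+C

Answer: (1/4)sin(4x)+C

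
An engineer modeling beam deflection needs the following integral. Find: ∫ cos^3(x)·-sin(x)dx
Let u = cos(x), du = -sin(x) dx
∫ u^3 du = u^4/4 + C

Answer: cos^4(x)/4 + C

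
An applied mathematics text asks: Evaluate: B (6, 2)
B(x,y)=Γ(x)Γ(y)/Γ(x+y)=(x-1)!(y-1)!/(x+y-1)!
B(6,2)=5!·1!/7!=1/42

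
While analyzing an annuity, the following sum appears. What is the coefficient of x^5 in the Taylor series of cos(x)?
cos(x) has only even powers. Coefficient of x^5=0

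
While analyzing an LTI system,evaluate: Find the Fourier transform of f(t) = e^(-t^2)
The Fourier transform of a Gaussian e^(-t^2) is sqrt(pi) * e^(-omega^2/4).
With a=1: F(omega)=sqrt(pi) * e^(-omega^2/4)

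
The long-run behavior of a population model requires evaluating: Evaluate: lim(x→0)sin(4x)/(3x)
L'Hôpital (0/0): lim 4cos(4x)/3=4/3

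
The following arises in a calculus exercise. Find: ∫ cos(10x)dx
Using substitution u = 10x: ∫ cos(u) du/10 = sin(u)/10+C

Answer: (1/10)sin(10x)+C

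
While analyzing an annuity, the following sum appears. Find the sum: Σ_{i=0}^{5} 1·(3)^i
Geometric series: S = a(1 - r^n)/(1 - r)
a = 1, r = 3, n = 6
S = 1(1-729)/-2 = 364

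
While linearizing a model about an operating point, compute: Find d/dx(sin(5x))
Chain rule: d/dx[sin(u)] = cos(u)·u' where u = 5x
u' = 5

Answer: 5·cos(5x)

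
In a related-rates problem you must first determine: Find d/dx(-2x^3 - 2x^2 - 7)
Power rule: d/dx(ax^n)=n·a·x^(n-1)
Term by term: -6·x^2 - 4·x

Answer: -6x^2 - 4x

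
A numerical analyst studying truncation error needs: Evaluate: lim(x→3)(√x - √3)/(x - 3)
Multiply by conjugate (√x + √3)/(√x + √3):
= (x - 3)/((x - 3)(√x + √3)) = 1/(√x + √3)
As x → 3: 1/(2√3)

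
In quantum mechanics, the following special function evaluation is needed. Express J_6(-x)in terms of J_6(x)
For integer n: J_n(-x)=(-1)^n J_n(x)
With n=6: J_6(-x)=(-1)^6 J_6(x)=J_6(x)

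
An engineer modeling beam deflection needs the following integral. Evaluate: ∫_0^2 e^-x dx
Antiderivative: -e^-x
Evaluate: -(e^-2 - 1)

Answer: (e^-2 - 1)/(-1)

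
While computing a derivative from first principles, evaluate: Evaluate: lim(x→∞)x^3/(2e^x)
Apply L'Hôpital 3 times (∞/∞ each time):
Eventually get 3!/(2e^x) → 0

Answer: 0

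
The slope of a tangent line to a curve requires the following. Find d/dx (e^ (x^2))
Chain rule: d/dx[e^u]=e^u · u' where u=x^2
u'=2x

Answer: 2x·e^(x^2)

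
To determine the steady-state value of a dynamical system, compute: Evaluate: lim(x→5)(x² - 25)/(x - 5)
Factor: (x² - 25) = (x-5)(x + 5)
Cancel (x-5): lim(x→5) (x + 5) = 10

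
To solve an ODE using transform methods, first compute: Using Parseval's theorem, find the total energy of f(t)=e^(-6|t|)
Parseval's theorem: E = integral |f(t)|^2 dt = (1/2pi) integral |F(omega)|^2 domega
E = integral_{-inf}^{inf} e^(-12|t|) dt = 2 * integral_0^inf e^(-12t) dt = 2/(2 * 6) = 1/6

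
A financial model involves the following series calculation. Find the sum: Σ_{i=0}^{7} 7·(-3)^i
Geometric series: S=a(1 - r^n)/(1 - r)
a=7, r=-3, n=8
S=7(1-6561)/4=-11480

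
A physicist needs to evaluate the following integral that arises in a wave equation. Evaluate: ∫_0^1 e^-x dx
Antiderivative: -e^-x
Evaluate: -(e^-1-1)

Answer: (e^-1-1)/(-1)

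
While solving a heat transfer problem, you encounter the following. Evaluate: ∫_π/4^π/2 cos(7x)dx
Antiderivative: sin(7x)/7
Evaluate at bounds: [sin(7·π/2)/7] - [sin(7·π/4)/7]
= ((-1) - (-√2/2))/7 = -1/7 + √2/14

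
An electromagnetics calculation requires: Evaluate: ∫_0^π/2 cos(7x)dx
Antiderivative: sin(7x)/7
Evaluate at bounds: [sin(7·π/2)/7] - [sin(7·0)/7]
=((-1) - (0))/7=-1/7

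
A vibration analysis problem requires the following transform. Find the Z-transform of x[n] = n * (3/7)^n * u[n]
Using the property Z{n * a^n * u[n]} = az/(z-a)^2
With a = 3/7: X(z) = (3/7)z/(z - 3/7)^2, |z| > 3/7

Answer: (3/7)z/(z - 3/7)^2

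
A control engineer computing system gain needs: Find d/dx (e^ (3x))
Chain rule: d/dx[e^u]=e^u · u' where u=3x
u'=3

Answer: 3·e^(3x)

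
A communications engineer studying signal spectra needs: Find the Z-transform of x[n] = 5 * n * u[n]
Z{n*u[n]} = z/(z-1)^2
By linearity: Z{5*n*u[n]} = 5z/(z-1)^2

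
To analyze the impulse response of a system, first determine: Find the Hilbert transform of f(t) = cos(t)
The Hilbert transform shifts each frequency component by -pi/2.
H{cos(wt)}=sin(wt)
With w=1: H{cos(t)}=sin(t)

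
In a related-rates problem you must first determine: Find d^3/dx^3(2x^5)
Apply power rule 3 times:
d^1: 10x^4
d^2: 40x^3
d^3: 120x^2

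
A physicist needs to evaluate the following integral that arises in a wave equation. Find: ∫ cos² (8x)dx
Using identity cos²(u)=(1 + cos(2u))/2:
∫ (1 + cos(16x))/2 dx=x/2 + sin(16x)/32 + C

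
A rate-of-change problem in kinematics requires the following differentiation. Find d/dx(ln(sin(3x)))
Chain rule: d/dx[ln(u)] = u'/u where u = sin(3x)
u' = 3cos(3x)

Answer: (3cos(3x))/(sin(3x))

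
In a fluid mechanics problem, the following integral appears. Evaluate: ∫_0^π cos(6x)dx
Antiderivative: sin(6x)/6
Evaluate at bounds: [sin(6·π)/6] - [sin(6·0)/6]
= ((0) - (0))/6 = 0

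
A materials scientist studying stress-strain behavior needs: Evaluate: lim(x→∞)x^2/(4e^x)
Apply L'Hôpital 2 times (∞/∞ each time):
Eventually get 2!/(4e^x) → 0

Answer: 0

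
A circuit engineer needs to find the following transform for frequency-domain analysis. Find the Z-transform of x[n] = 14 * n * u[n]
Z{n*u[n]} = z/(z-1)^2
By linearity: Z{14*n*u[n]} = 14z/(z-1)^2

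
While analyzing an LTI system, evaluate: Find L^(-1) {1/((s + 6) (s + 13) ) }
Partial fractions: 1/((s + 6)(s + 13))=A/(s + 6) + B/(s + 13)
Cover-up: A=1/(s + 13)|_{s=-6}=1/7; B=1/(s + 6)|_{s=-13}=-1/7
L^(-1)=(1/7)e^(-6t) - (1/7)e^(-13t)

Answer: (1/7)(e^(-6t) - e^(-13t))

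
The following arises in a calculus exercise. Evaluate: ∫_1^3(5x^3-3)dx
Step 1: Find antiderivative F(x) = (5/4)x^4-3x
Step 2: F(3) - F(1) = 369/4 - (-7/4) = 94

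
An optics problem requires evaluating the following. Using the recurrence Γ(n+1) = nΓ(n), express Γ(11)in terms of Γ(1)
Γ(11)=10Γ(10)=10·9Γ(9)=...=10!·Γ(1)=3628800·Γ(1)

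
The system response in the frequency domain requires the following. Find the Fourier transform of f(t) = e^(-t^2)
The Fourier transform of a Gaussian e^(-t^2) is sqrt(pi)*e^(-omega^2/4).
With a=1: F(omega)=sqrt(pi)*e^(-omega^2/4)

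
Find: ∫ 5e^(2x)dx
Since d/dx[e^(2x)] = 2e^(2x), we get 5/2 e^(2x)+C

Answer: (5/2)e^(2x)+C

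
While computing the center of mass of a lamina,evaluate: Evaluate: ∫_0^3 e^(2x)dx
Antiderivative: (1/2)e^(2x)
Evaluate: (1/2)(e^6 - 1)

Answer: (e^6 - 1)/2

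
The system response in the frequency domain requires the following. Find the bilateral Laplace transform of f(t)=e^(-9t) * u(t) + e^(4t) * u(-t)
For e^(-9t) * u(t): L=1/(s+9), Re(s) > -9
For e^(4t) * u(-t): L=-1/(s-4), Re(s) < 4
Combined: F(s)=1/(s+9)-1/(s-4), -9 < Re(s) < 4

Answer: 1/(s+9)-1/(s-4), ROC: -9 < Re(s) < 4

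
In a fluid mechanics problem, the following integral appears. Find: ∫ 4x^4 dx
Using power rule: ∫ 4x^4 dx = 4/5 x^5+C = (4/5)x^5+C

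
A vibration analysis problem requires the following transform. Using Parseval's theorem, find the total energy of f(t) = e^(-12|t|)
Parseval's theorem: E=integral |f(t)|^2 dt=(1/2pi) integral |F(omega)|^2 domega
E=integral_{-inf}^{inf} e^(-24|t|) dt=2 * integral_0^inf e^(-24t) dt=2/(2 * 12)=1/12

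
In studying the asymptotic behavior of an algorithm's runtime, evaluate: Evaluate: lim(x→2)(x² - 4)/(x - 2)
Factor: (x² - 4) = (x-2)(x+2)
Cancel (x-2): lim(x→2) (x+2) = 4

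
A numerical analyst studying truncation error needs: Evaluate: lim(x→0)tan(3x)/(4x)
tan(u) ≈ u for small u:
tan(3x)/(4x) ≈ 3x/(4x) = 3/4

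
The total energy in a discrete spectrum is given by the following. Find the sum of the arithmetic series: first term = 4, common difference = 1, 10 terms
Last term: a_n = 4+(10-1)·1 = 13
Sum = n(a_1+a_n)/2 = 10(4+13)/2 = 85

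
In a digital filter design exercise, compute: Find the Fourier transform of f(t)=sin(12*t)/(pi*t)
sin(W*t)/(pi*t) = (W/pi)*sinc(W*t/pi) is the impulse response of the ideal low-pass filter with cutoff W (here W = 12).
Its Fourier transform is a rectangular function:
F(omega) = 1 for |omega| < 12, 0 otherwise

Answer: rect(omega/24) [i.e., 1 for |omega| < 12, 0 otherwise]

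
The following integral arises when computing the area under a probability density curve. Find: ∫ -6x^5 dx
Using power rule: ∫ -6x^5 dx=-6/6 x^6+C=-x^6+C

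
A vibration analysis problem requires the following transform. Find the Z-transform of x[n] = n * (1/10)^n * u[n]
Using the property Z{n * a^n * u[n]}=az/(z-a)^2
With a=1/10: X(z)=(1/10)z/(z - 1/10)^2, |z| > 1/10

Answer: (1/10)z/(z - 1/10)^2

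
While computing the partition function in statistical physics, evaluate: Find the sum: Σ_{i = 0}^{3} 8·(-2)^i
Geometric series: S = a(1 - r^n)/(1 - r)
a = 8, r = -2, n = 4
S = 8(1-16)/3 = -40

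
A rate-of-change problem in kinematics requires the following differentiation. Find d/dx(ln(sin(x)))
Chain rule: d/dx[ln(u)] = u'/u where u = sin(x)
u' = cos(x)

Answer: (cos(x))/(sin(x))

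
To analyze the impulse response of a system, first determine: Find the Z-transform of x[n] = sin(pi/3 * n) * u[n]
Z{sin(w0*n)*u[n]}=z*sin(w0)/(z^2-2z*cos(w0)+1)
With w0=pi/3: X(z)=z*sin(pi/3)/(z^2-2z*cos(pi/3)+1)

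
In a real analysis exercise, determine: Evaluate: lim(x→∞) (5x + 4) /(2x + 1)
Divide numerator and denominator by x:
lim (5+4/x)/(2+1/x) = 5/2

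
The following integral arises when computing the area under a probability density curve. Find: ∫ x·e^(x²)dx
Let u=x², du=2x dx
∫ (1/2)e^u du=e^u/2 + C

Answer: e^(x²)/2 + C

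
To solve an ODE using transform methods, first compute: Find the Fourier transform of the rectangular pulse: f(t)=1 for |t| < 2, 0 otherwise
F(omega) = integral from -2 to 2 of e^(-j * omega * t) dt
= 2 * sin(2 * omega)/omega = 4 * sinc(2 * omega/pi)

Answer: 2 * sin(2 * omega)/omega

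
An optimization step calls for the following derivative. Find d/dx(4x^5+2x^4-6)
Power rule: d/dx(ax^n) = n·a·x^(n-1)
Term by term: 20·x^4 + 8·x^3

Answer: 20x^4 + 8x^3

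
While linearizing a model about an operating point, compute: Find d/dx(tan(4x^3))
Chain rule: d/dx[tan(u)] = sec²(u)·u' where u = 4x^3
u' = 12x^2

Answer: 12x^2·sec²(4x^3)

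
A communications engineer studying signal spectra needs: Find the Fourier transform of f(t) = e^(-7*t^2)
The Fourier transform of a Gaussian e^(-a*t^2) is sqrt(pi/a)*e^(-omega^2/(4a)).
With a=7: F(omega)=sqrt(pi/7)*e^(-omega^2/28)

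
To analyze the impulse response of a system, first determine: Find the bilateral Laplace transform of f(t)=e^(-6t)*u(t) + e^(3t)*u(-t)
For e^(-6t) * u(t): L=1/(s + 6), Re(s) > -6
For e^(3t) * u(-t): L=-1/(s-3), Re(s) < 3
Combined: F(s)=1/(s + 6) - 1/(s-3), -6 < Re(s) < 3

Answer: 1/(s + 6) - 1/(s-3), ROC: -6 < Re(s) < 3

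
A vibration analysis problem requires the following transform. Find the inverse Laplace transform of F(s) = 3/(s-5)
L^(-1){3/(s-a)} = c·e^(at)
Here a = 5, c = 3

Answer: 3e^(5t)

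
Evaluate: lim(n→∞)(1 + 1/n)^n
This is the definition of e^1: lim(1 + 1/n)^n = e^1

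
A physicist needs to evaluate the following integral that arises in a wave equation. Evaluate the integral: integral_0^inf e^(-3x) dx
integral_0^inf e^(-3x) dx = [-1/3*e^(-3x)]_0^inf
= 0 - (-1/3) = 1/3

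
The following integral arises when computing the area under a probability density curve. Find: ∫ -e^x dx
Since d/dx[e^x]=+e^x, we get -1e^x+C

Answer: -e^x+C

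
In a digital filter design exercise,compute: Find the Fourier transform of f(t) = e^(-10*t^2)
The Fourier transform of a Gaussian e^(-a * t^2) is sqrt(pi/a) * e^(-omega^2/(4a)).
With a=10: F(omega)=sqrt(pi/10) * e^(-omega^2/40)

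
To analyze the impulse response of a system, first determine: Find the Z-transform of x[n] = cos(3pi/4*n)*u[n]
Z{cos(w0 * n) * u[n]} = z(z - cos(w0))/(z^2-2z * cos(w0)+1)
With w0 = 3pi/4: X(z) = z(z - cos(3pi/4))/(z^2-2z * cos(3pi/4)+1)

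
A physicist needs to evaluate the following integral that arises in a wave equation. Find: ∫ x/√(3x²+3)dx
Let u=3x² + 3, du=6x dx
∫ (1/6)·u^(-1/2) du=√u/3 + C

Answer: √(3x² + 3)/3 + C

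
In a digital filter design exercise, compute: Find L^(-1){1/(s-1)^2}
L^(-1){1/(s-a)^n}=t^(n-1)·e^(at)/(n-1)!
Here a=1, n=2: t^1·e^(t)/1

Answer: t·e^(t)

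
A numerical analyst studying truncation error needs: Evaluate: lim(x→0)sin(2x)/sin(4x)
sin(u) ≈ u for small u:
sin(2x)/sin(4x) ≈ 2x/(4x) = 2/4

Answer: 1/2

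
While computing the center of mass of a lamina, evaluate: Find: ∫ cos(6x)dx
Using substitution u = 6x: ∫ cos(u) du/6 = sin(u)/6 + C

Answer: (1/6)sin(6x) + C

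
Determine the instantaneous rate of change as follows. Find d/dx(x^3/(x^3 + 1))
Quotient rule: (f/g)' = (f'g - fg')/g²
f = x^3, f' = 3x^2
g = x^3 + 1, g' = 3x^2

Answer: (3x^2·(x^3 + 1) - 3x^5)/(x^3 + 1)²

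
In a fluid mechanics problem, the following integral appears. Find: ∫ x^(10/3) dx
Power rule: ∫ x^(10/3) dx=x^(13/3)/(13/3)+C

Answer: (3/13)·x^(13/3)+C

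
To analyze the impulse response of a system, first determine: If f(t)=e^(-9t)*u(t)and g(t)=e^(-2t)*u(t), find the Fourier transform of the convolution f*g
By the convolution theorem: F{f * g}=F(omega) * G(omega)
F(omega)=1/(9 + j * omega), G(omega)=1/(2 + j * omega)
F{f * g}=1/((9 + j * omega)(2 + j * omega))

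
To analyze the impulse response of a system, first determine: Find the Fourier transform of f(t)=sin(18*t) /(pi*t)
sin(W * t)/(pi * t) = (W/pi) * sinc(W * t/pi) is the impulse response of the ideal low-pass filter with cutoff W (here W = 18).
Its Fourier transform is a rectangular function:
F(omega) = 1 for |omega| < 18, 0 otherwise

Answer: rect(omega/36) [i.e., 1 for |omega| < 18, 0 otherwise]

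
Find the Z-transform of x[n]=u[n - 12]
Using the time-shift property: Z{u[n-12]}=z^(-12)*z/(z-1)
=z^(-11)/(z-1)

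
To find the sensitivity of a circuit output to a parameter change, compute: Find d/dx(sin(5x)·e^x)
Product rule: (fg)'=f'g + fg'
f=sin(5x), f'=5·cos(5x)
g=e^x, g'=e^x

Answer: 5·cos(5x)·e^x + sin(5x)·e^x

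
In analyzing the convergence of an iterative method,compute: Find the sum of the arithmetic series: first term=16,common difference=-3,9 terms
Last term: a_n=16 + (9 - 1)·-3=-8
Sum=n(a_1 + a_n)/2=9(16 + (-8))/2=36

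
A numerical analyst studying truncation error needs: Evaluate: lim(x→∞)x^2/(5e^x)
Apply L'Hôpital 2 times (∞/∞ each time):
Eventually get 2!/(5e^x) → 0

Answer: 0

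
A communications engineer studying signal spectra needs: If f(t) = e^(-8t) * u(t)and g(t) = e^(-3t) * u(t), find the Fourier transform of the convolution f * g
By the convolution theorem: F{f * g}=F(omega) * G(omega)
F(omega)=1/(8 + j * omega), G(omega)=1/(3 + j * omega)
F{f * g}=1/((8 + j * omega)(3 + j * omega))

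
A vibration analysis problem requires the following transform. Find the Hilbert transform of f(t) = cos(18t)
The Hilbert transform shifts each frequency component by -pi/2.
H{cos(wt)}=sin(wt)
With w=18: H{cos(18t)}=sin(18t)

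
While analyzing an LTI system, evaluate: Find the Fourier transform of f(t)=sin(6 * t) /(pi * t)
sin(W*t)/(pi*t) = (W/pi)*sinc(W*t/pi) is the impulse response of the ideal low-pass filter with cutoff W (here W = 6).
Its Fourier transform is a rectangular function:
F(omega) = 1 for |omega| < 6, 0 otherwise

Answer: rect(omega/12) [i.e., 1 for |omega| < 6, 0 otherwise]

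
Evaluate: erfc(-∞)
erfc(x) = 1 - erf(x); erfc(-∞) = 1 - erf(-∞) = 1 - (-1) = 2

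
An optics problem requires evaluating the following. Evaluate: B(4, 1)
B(x,y)=Γ(x)Γ(y)/Γ(x+y)=(x-1)!(y-1)!/(x+y-1)!
B(4,1)=3!·0!/4!=1/4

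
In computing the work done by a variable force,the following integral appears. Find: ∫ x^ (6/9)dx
Power rule: ∫ x^(2/3) dx=x^(5/3)/(5/3)+C

Answer: (3/5)·x^(5/3)+C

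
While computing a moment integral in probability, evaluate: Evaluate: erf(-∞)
erf(-∞) = -1 (the error function is odd, so erf(-∞) = -erf(∞) = -1)

Answer: -1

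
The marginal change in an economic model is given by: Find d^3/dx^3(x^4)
Apply power rule 3 times:
d^1: 4x^3
d^2: 12x^2
d^3: 24x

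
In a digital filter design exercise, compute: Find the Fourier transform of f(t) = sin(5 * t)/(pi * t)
sin(W*t)/(pi*t)=(W/pi)*sinc(W*t/pi) is the impulse response of the ideal low-pass filter with cutoff W (here W=5).
Its Fourier transform is a rectangular function:
F(omega)=1 for |omega| < 5, 0 otherwise

Answer: rect(omega/10) [i.e., 1 for |omega| < 5, 0 otherwise]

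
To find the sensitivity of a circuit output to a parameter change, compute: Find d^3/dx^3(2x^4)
Apply power rule 3 times:
d^1: 8x^3
d^2: 24x^2
d^3: 48x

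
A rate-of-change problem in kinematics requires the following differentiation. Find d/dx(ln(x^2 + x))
Chain rule: d/dx[ln(u)]=u'/u where u=x^2+x
u'=2x+1

Answer: (2x+1)/(x^2+x)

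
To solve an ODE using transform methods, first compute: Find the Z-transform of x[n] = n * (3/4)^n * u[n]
Using the property Z{n * a^n * u[n]} = az/(z-a)^2
With a = 3/4: X(z) = (3/4)z/(z - 3/4)^2, |z| > 3/4

Answer: (3/4)z/(z - 3/4)^2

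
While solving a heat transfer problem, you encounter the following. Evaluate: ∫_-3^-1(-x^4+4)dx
Step 1: Find antiderivative F(x)=(-1/5)x^5+4x
Step 2: F(-1) - F(-3)=-19/5 - (183/5)=-202/5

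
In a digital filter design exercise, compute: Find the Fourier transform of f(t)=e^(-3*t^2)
The Fourier transform of a Gaussian e^(-a * t^2) is sqrt(pi/a) * e^(-omega^2/(4a)).
With a = 3: F(omega) = sqrt(pi/3) * e^(-omega^2/12)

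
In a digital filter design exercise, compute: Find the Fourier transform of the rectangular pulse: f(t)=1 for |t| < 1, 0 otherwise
F(omega) = integral from -1 to 1 of e^(-j * omega * t) dt
= 2 * sin(1 * omega)/omega = 2 * sinc(1 * omega/pi)

Answer: 2 * sin(1 * omega)/omega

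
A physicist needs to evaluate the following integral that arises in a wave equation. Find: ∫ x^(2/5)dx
Power rule: ∫ x^(2/5) dx = x^(7/5)/(7/5)+C

Answer: (5/7)·x^(7/5)+C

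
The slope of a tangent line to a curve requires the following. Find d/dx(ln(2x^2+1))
Chain rule: d/dx[ln(u)]=u'/u where u=2x^2 + 1
u'=4x

Answer: (4x)/(2x^2 + 1)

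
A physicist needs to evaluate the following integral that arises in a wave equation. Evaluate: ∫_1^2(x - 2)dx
Step 1: Find antiderivative F(x)=(1/2)x^2 - 2x
Step 2: F(2) - F(1)=-2 - (-3/2)=-1/2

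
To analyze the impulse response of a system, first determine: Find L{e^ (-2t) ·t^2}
First shifting: L{e^(at)f(t)} = F(s-a)
L{t^2} = 2/s^3
Shift s → s+2: 2/(s+2)^3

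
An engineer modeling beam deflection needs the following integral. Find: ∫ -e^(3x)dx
Since d/dx[e^(3x)]=3e^(3x), we get -1/3 e^(3x) + C

Answer: (-1/3)e^(3x) + C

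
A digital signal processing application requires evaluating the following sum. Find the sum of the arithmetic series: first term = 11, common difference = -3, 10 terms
Last term: a_n = 11 + (10 - 1)·-3 = -16
Sum = n(a_1 + a_n)/2 = 10(11 + (-16))/2 = -25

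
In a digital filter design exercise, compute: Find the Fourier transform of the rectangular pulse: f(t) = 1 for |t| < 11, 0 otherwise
F(omega) = integral from -11 to 11 of e^(-j*omega*t) dt
= 2*sin(11*omega)/omega = 22*sinc(11*omega/pi)

Answer: 2*sin(11*omega)/omega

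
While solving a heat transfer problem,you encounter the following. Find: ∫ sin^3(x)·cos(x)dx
Let u = sin(x), du = cos(x) dx
∫ u^3 du = u^4/4 + C

Answer: sin^4(x)/4 + C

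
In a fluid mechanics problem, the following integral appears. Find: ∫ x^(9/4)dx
Power rule: ∫ x^(9/4) dx = x^(13/4)/(13/4) + C

Answer: (4/13)·x^(13/4) + C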